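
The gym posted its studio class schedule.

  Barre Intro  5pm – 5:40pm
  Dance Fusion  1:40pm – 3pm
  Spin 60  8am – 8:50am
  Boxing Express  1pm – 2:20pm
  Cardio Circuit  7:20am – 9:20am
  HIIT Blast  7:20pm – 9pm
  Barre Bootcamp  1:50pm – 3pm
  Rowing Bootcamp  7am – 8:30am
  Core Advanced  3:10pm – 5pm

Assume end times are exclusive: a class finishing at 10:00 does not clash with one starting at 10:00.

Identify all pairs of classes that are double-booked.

Sorted by start: Rowing Bootcamp, Cardio Circuit, Spin 60, Boxing Express, Dance Fusion, Barre Bootcamp, Core Advanced, Barre Intro, HIIT Blast.
Cardio Circuit starts before Rowing Bootcamp ends → Rowing Bootcamp and Cardio Circuit overlap.
Spin 60 starts before Rowing Bootcamp ends → Rowing Bootcamp and Spin 60 overlap.
Boxing Express starts after Rowing Bootcamp ends — done with Rowing Bootcamp.
Spin 60 starts before Cardio Circuit ends → Cardio Circuit and Spin 60 overlap.
Boxing Express starts after Cardio Circuit ends — done with Cardio Circuit.
Boxing Express starts after Spin 60 ends — done with Spin 60.
Dance Fusion starts before Boxing Express ends → Boxing Express and Dance Fusion overlap.
Barre Bootcamp starts before Boxing Express ends → Boxing Express and Barre Bootcamp overlap.
Core Advanced starts after Boxing Express ends — done with Boxing Express.
Barre Bootcamp starts before Dance Fusion ends → Dance Fusion and Barre Bootcamp overlap.
Core Advanced starts after Dance Fusion ends — done with Dance Fusion.
Core Advanced starts after Barre Bootcamp ends — done with Barre Bootcamp.
Barre Intro starts exactly when Core Advanced ends (back-to-back, no overlap) — done with Core Advanced.
HIIT Blast starts after Barre Intro ends.

Barre Bootcamp & Boxing Express, Barre Bootcamp & Dance Fusion, Boxing Express & Dance Fusion, Cardio Circuit & Rowing Bootcamp, Cardio Circuit & Spin 60, Rowing Bootcamp & Spin 60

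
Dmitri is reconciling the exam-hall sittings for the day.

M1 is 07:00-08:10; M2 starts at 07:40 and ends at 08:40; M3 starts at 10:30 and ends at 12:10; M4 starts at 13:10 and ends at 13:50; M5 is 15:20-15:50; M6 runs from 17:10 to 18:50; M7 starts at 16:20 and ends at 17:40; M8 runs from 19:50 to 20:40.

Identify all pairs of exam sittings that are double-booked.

Check each pair: they overlap iff neither finishes before the other starts.
Sorted by start: M1, M2, M3, M4, M5, M7, M6, M8.
M2 starts before M1 ends → M1 and M2 overlap.
M3 starts after M1 ends; M1 is clear from here.
M3 starts after M2 ends; M2 is clear from here.
M4 starts after M3 ends; M3 is clear from here.
M5 starts after M4 ends; M4 is clear from here.
M7 starts after M5 ends; M5 is clear from here.
M6 starts before M7 ends → M7 and M6 overlap.
M8 starts after M7 ends.
M8 starts after M6 ends.

M1 & M2, M6 & M7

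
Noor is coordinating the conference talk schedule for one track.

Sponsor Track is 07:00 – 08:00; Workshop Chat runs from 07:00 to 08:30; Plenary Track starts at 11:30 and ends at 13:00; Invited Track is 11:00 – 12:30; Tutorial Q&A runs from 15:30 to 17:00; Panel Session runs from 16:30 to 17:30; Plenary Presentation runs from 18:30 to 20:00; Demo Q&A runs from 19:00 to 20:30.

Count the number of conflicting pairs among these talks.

4

Sorted by start: Sponsor Track, Workshop Chat, Invited Track, Plenary Track, Tutorial Q&A, Panel Session, Plenary Presentation, Demo Q&A.
Workshop Chat starts before Sponsor Track ends → Sponsor Track and Workshop Chat overlap.
Invited Track starts after Sponsor Track ends — done with Sponsor Track.
Invited Track starts after Workshop Chat ends — done with Workshop Chat.
Plenary Track starts before Invited Track ends → Invited Track and Plenary Track overlap.
Tutorial Q&A starts after Invited Track ends — done with Invited Track.
Tutorial Q&A starts after Plenary Track ends — done with Plenary Track.
Panel Session starts before Tutorial Q&A ends → Tutorial Q&A and Panel Session overlap.
Plenary Presentation starts after Tutorial Q&A ends — done with Tutorial Q&A.
Plenary Presentation starts after Panel Session ends — done with Panel Session.
Demo Q&A starts before Plenary Presentation ends → Plenary Presentation and Demo Q&A overlap.
Overlapping pairs: Demo Q&A & Plenary Presentation, Invited Track & Plenary Track, Panel Session & Tutorial Q&A, Sponsor Track & Workshop Chat — 4 in total.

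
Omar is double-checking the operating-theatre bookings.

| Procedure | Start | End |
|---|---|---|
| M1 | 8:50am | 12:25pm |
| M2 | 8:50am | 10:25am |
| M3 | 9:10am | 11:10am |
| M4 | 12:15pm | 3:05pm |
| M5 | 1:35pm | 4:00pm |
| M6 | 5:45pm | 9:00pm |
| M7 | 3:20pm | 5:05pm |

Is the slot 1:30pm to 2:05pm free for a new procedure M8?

No — it overlaps M4, M5

M1: ends 12:25pm at or before M8 starts 1:30pm → clear.
M2: ends 10:25am at or before M8 starts 1:30pm → clear.
M3: ends 11:10am at or before M8 starts 1:30pm → clear.
M4: starts 12:15pm before M8 ends 2:05pm, and ends 3:05pm after M8 starts 1:30pm → overlap.
M5: starts 1:35pm before M8 ends 2:05pm, and ends 4:00pm after M8 starts 1:30pm → overlap.
M7: starts 3:20pm at or after M8 ends 2:05pm → clear.
M6: starts 5:45pm at or after M8 ends 2:05pm → clear.
M8 overlaps M4, M5.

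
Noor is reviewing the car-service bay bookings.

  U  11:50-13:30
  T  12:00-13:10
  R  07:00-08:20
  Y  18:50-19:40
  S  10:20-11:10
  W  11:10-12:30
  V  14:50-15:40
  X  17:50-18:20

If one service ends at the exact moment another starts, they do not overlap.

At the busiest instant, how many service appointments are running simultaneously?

3

Walk through starts and ends in time order (an end at T is processed before a start at T):
07:00 start R → 1
08:20 end R → 0
10:20 start S → 1
11:10 end S → 0
11:10 start W → 1
11:50 start U → 2
12:00 start T → 3
12:30 end W → 2
13:10 end T → 1
13:30 end U → 0
14:50 start V → 1
15:40 end V → 0
17:50 start X → 1
18:20 end X → 0
18:50 start Y → 1
19:40 end Y → 0
Peak is 3, at 12:00 (T, U, W).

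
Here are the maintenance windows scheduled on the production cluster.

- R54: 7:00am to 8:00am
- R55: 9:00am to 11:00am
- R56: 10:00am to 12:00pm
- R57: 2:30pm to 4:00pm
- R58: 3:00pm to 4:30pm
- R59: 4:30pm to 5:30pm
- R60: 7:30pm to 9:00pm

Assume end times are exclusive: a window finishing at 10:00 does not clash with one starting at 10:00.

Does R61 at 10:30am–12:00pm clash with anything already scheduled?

R54: ends 8:00am at or before R61 starts 10:30am → clear.
R55: starts 9:00am before R61 ends 12:00pm, and ends 11:00am after R61 starts 10:30am → overlap.
R56: starts 10:00am before R61 ends 12:00pm, and ends 12:00pm after R61 starts 10:30am → overlap.
R57: starts 2:30pm at or after R61 ends 12:00pm → clear.
R58: starts 3:00pm at or after R61 ends 12:00pm → clear.
R59: starts 4:30pm at or after R61 ends 12:00pm → clear.
R60: starts 7:30pm at or after R61 ends 12:00pm → clear.
R61 overlaps R55, R56.

Yes — it overlaps R55, R56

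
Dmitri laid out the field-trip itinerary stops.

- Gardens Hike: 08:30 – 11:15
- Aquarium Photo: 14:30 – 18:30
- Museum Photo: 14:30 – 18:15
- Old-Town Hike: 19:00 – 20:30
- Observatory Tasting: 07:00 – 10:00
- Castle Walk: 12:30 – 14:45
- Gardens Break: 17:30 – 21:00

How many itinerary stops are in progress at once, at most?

Walk through starts and ends in time order (an end at T is processed before a start at T):
07:00 start Observatory Tasting → 1
08:30 start Gardens Hike → 2
10:00 end Observatory Tasting → 1
11:15 end Gardens Hike → 0
12:30 start Castle Walk → 1
14:30 start Aquarium Photo → 2
14:30 start Museum Photo → 3
14:45 end Castle Walk → 2
17:30 start Gardens Break → 3
18:15 end Museum Photo → 2
18:30 end Aquarium Photo → 1
19:00 start Old-Town Hike → 2
20:30 end Old-Town Hike → 1
21:00 end Gardens Break → 0
Peak is 3, at 14:30 (Aquarium Photo, Castle Walk, Museum Photo).

3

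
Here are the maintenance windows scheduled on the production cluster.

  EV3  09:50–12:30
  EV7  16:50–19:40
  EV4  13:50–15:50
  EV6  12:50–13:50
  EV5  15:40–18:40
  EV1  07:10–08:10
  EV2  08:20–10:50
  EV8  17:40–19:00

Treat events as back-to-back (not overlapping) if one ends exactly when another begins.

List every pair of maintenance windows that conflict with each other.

EV2 & EV3, EV4 & EV5, EV5 & EV7, EV5 & EV8, EV7 & EV8

Check each pair: they overlap iff neither finishes before the other starts.
Sorted by start: EV1, EV2, EV3, EV6, EV4, EV5, EV7, EV8.
EV2 starts after EV1 ends, so nothing later overlaps EV1 either.
EV3 starts before EV2 ends → EV2 and EV3 overlap.
EV6 starts after EV2 ends, so nothing later overlaps EV2 either.
EV6 starts after EV3 ends, so nothing later overlaps EV3 either.
EV4 starts exactly when EV6 ends (back-to-back, no overlap), so nothing later overlaps EV6 either.
EV5 starts before EV4 ends → EV4 and EV5 overlap.
EV7 starts after EV4 ends, so nothing later overlaps EV4 either.
EV7 starts before EV5 ends → EV5 and EV7 overlap.
EV8 starts before EV5 ends → EV5 and EV8 overlap.
EV8 starts before EV7 ends → EV7 and EV8 overlap.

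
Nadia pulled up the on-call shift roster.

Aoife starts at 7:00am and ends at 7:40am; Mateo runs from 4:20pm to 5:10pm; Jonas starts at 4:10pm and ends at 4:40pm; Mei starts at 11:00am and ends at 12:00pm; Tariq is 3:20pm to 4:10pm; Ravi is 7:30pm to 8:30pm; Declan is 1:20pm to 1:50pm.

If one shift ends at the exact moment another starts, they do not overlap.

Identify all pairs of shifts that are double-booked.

Jonas & Mateo

Two intervals overlap when each starts before the other ends.
Sorted by start: Aoife, Mei, Declan, Tariq, Jonas, Mateo, Ravi.
Mei starts after Aoife ends; Aoife is clear from here.
Declan starts after Mei ends; Mei is clear from here.
Tariq starts after Declan ends; Declan is clear from here.
Jonas starts exactly when Tariq ends (back-to-back, no overlap); Tariq is clear from here.
Mateo starts before Jonas ends → Jonas and Mateo overlap.
Ravi starts after Jonas ends.
Ravi starts after Mateo ends.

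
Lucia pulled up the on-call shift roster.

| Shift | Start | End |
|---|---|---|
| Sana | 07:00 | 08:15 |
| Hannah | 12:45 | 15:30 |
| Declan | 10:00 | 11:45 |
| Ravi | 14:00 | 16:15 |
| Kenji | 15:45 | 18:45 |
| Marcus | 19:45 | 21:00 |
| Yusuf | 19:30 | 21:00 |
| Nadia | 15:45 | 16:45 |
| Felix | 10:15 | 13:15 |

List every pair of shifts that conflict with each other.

Check each pair: they overlap iff neither finishes before the other starts.
Sorted by start: Sana, Declan, Felix, Hannah, Ravi, Kenji, Nadia, Yusuf, Marcus.
Declan starts after Sana ends; Sana is clear from here.
Felix starts before Declan ends → Declan and Felix overlap.
Hannah starts after Declan ends; Declan is clear from here.
Hannah starts before Felix ends → Felix and Hannah overlap.
Ravi starts after Felix ends; Felix is clear from here.
Ravi starts before Hannah ends → Hannah and Ravi overlap.
Kenji starts after Hannah ends; Hannah is clear from here.
Kenji starts before Ravi ends → Ravi and Kenji overlap.
Nadia starts before Ravi ends → Ravi and Nadia overlap.
Yusuf starts after Ravi ends; Ravi is clear from here.
Nadia starts before Kenji ends → Kenji and Nadia overlap.
Yusuf starts after Kenji ends; Kenji is clear from here.
Yusuf starts after Nadia ends; Nadia is clear from here.
Marcus starts before Yusuf ends → Yusuf and Marcus overlap.

Declan & Felix, Felix & Hannah, Hannah & Ravi, Kenji & Nadia, Kenji & Ravi, Marcus & Yusuf, Nadia & Ravi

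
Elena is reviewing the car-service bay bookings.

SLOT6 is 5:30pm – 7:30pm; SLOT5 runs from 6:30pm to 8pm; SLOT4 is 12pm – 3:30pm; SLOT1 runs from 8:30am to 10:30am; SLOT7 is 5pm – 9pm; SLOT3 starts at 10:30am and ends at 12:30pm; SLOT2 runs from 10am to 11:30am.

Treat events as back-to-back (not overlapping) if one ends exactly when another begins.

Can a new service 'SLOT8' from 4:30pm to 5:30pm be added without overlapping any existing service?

SLOT1: ends 10:30am at or before SLOT8 starts 4:30pm → clear.
SLOT2: ends 11:30am at or before SLOT8 starts 4:30pm → clear.
SLOT3: ends 12:30pm at or before SLOT8 starts 4:30pm → clear.
SLOT4: ends 3:30pm at or before SLOT8 starts 4:30pm → clear.
SLOT7: starts 5pm before SLOT8 ends 5:30pm, and ends 9pm after SLOT8 starts 4:30pm → overlap.
SLOT6: starts 5:30pm at or after SLOT8 ends 5:30pm → clear.
SLOT5: starts 6:30pm at or after SLOT8 ends 5:30pm → clear.
SLOT8 overlaps SLOT7.

No — it overlaps SLOT7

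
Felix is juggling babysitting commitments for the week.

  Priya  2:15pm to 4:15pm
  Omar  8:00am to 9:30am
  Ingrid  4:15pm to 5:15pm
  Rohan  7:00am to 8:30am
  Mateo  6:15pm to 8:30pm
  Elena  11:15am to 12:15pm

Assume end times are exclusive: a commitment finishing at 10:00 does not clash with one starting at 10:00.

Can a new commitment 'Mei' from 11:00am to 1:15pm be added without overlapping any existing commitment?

Rohan: ends 8:30am at or before Mei starts 11:00am → clear.
Omar: ends 9:30am at or before Mei starts 11:00am → clear.
Elena: starts 11:15am before Mei ends 1:15pm, and ends 12:15pm after Mei starts 11:00am → overlap.
Priya: starts 2:15pm at or after Mei ends 1:15pm → clear.
Ingrid: starts 4:15pm at or after Mei ends 1:15pm → clear.
Mateo: starts 6:15pm at or after Mei ends 1:15pm → clear.
Mei overlaps Elena.

No — it overlaps Elena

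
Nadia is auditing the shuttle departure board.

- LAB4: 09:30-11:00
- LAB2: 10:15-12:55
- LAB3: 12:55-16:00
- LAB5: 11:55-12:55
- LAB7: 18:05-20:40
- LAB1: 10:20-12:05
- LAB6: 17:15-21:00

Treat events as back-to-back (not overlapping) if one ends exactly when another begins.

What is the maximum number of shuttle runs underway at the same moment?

Sweep the timeline, counting +1 at each start and −1 at each end (ends before starts at a tie):
09:30 start LAB4 → 1
10:15 start LAB2 → 2
10:20 start LAB1 → 3
11:00 end LAB4 → 2
11:55 start LAB5 → 3
12:05 end LAB1 → 2
12:55 end LAB2 → 1
12:55 end LAB5 → 0
12:55 start LAB3 → 1
16:00 end LAB3 → 0
17:15 start LAB6 → 1
18:05 start LAB7 → 2
20:40 end LAB7 → 1
21:00 end LAB6 → 0
Peak is 3, at 10:20 (LAB1, LAB2, LAB4).

3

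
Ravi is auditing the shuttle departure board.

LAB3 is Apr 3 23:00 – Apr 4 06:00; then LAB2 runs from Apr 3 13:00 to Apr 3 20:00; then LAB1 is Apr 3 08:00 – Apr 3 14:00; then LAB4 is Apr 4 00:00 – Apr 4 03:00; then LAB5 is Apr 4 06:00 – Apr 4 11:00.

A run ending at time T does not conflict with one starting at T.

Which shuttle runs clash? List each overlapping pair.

Two intervals overlap when each starts before the other ends.
Sorted by start: LAB1, LAB2, LAB3, LAB4, LAB5.
LAB2 starts before LAB1 ends → LAB1 and LAB2 overlap.
LAB3 starts after LAB1 ends — done with LAB1.
LAB3 starts after LAB2 ends — done with LAB2.
LAB4 starts before LAB3 ends → LAB3 and LAB4 overlap.
LAB5 starts exactly when LAB3 ends (back-to-back, no overlap).
LAB5 starts after LAB4 ends.

LAB1 & LAB2, LAB3 & LAB4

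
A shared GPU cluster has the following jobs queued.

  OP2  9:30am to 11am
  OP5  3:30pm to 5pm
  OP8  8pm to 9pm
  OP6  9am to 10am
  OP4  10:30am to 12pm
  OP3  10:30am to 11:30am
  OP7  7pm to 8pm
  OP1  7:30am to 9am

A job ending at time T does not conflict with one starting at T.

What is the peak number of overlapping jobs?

3

Sort all start/end points and keep a running count:
7:30am start OP1 → 1
9am end OP1 → 0
9am start OP6 → 1
9:30am start OP2 → 2
10am end OP6 → 1
10:30am start OP3 → 2
10:30am start OP4 → 3
11am end OP2 → 2
11:30am end OP3 → 1
12pm end OP4 → 0
3:30pm start OP5 → 1
5pm end OP5 → 0
7pm start OP7 → 1
8pm end OP7 → 0
8pm start OP8 → 1
9pm end OP8 → 0
Peak is 3, at 10:30am (OP2, OP3, OP4).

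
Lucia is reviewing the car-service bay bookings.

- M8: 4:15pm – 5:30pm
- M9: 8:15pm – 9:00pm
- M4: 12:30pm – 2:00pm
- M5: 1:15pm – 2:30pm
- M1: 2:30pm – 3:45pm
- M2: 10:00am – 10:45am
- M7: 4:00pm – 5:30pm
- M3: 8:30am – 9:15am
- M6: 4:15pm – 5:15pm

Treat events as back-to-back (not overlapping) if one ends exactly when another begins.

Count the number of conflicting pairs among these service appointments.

4

Check each pair: they overlap iff neither finishes before the other starts.
Sorted by start: M3, M2, M4, M5, M1, M7, M6, M8, M9.
M2 starts after M3 ends, so M3 has no further overlaps.
M4 starts after M2 ends, so M2 has no further overlaps.
M5 starts before M4 ends → M4 and M5 overlap.
M1 starts after M4 ends, so M4 has no further overlaps.
M1 starts exactly when M5 ends (back-to-back, no overlap), so M5 has no further overlaps.
M7 starts after M1 ends, so M1 has no further overlaps.
M6 starts before M7 ends → M7 and M6 overlap.
M8 starts before M7 ends → M7 and M8 overlap.
M9 starts after M7 ends.
M8 starts before M6 ends → M6 and M8 overlap.
M9 starts after M6 ends.
M9 starts after M8 ends.
Overlapping pairs: M4 & M5, M6 & M7, M6 & M8, M7 & M8 — 4 in total.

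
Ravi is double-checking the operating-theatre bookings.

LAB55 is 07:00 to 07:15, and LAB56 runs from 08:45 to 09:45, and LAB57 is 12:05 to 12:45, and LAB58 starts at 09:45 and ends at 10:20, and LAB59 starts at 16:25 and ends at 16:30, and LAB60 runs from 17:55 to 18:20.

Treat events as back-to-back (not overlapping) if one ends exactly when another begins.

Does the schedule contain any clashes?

No

Two intervals overlap when each starts before the other ends.
Sorted by start: LAB55, LAB56, LAB58, LAB57, LAB59, LAB60.
LAB56 starts after LAB55 ends; LAB55 is clear from here.
LAB58 starts exactly when LAB56 ends (back-to-back, no overlap); LAB56 is clear from here.
LAB57 starts after LAB58 ends; LAB58 is clear from here.
LAB59 starts after LAB57 ends; LAB57 is clear from here.
LAB60 starts after LAB59 ends.
Every pair is clear; the schedule has no overlaps.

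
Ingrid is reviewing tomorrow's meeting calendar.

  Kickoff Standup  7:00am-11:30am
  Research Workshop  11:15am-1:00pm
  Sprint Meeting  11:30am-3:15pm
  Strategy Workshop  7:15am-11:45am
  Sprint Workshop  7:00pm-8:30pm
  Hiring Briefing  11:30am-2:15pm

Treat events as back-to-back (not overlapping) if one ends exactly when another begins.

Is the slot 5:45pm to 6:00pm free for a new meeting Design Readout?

Yes — the slot is free

Kickoff Standup: ends 11:30am at or before Design Readout starts 5:45pm → clear.
Strategy Workshop: ends 11:45am at or before Design Readout starts 5:45pm → clear.
Research Workshop: ends 1:00pm at or before Design Readout starts 5:45pm → clear.
Hiring Briefing: ends 2:15pm at or before Design Readout starts 5:45pm → clear.
Sprint Meeting: ends 3:15pm at or before Design Readout starts 5:45pm → clear.
Sprint Workshop: starts 7:00pm at or after Design Readout ends 6:00pm → clear.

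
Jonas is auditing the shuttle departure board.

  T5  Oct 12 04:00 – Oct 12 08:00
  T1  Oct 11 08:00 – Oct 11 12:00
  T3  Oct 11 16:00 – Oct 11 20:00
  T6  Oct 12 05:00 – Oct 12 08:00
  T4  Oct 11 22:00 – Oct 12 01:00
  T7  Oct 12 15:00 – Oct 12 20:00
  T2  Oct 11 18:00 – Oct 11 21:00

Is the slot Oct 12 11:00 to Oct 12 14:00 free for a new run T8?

Yes — the slot is free

T1: ends Oct 11 12:00 at or before T8 starts Oct 12 11:00 → clear.
T3: ends Oct 11 20:00 at or before T8 starts Oct 12 11:00 → clear.
T2: ends Oct 11 21:00 at or before T8 starts Oct 12 11:00 → clear.
T4: ends Oct 12 01:00 at or before T8 starts Oct 12 11:00 → clear.
T5: ends Oct 12 08:00 at or before T8 starts Oct 12 11:00 → clear.
T6: ends Oct 12 08:00 at or before T8 starts Oct 12 11:00 → clear.
T7: starts Oct 12 15:00 at or after T8 ends Oct 12 14:00 → clear.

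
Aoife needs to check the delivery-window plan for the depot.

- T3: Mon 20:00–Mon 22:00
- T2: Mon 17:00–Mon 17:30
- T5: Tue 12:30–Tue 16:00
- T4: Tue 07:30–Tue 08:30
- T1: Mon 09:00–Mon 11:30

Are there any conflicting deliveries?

No

Sorted by start: T1, T2, T3, T4, T5.
T2 starts after T1 ends, so nothing later overlaps T1 either.
T3 starts after T2 ends, so nothing later overlaps T2 either.
T4 starts after T3 ends, so nothing later overlaps T3 either.
T5 starts after T4 ends.
Every pair is clear; the schedule has no overlaps.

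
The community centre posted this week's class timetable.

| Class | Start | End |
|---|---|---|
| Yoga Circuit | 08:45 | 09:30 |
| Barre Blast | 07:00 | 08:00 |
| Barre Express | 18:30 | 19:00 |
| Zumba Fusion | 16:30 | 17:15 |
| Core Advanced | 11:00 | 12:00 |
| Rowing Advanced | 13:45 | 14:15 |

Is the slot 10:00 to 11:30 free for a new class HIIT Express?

Barre Blast: ends 08:00 at or before HIIT Express starts 10:00 → clear.
Yoga Circuit: ends 09:30 at or before HIIT Express starts 10:00 → clear.
Core Advanced: starts 11:00 before HIIT Express ends 11:30, and ends 12:00 after HIIT Express starts 10:00 → overlap.
Rowing Advanced: starts 13:45 at or after HIIT Express ends 11:30 → clear.
Zumba Fusion: starts 16:30 at or after HIIT Express ends 11:30 → clear.
Barre Express: starts 18:30 at or after HIIT Express ends 11:30 → clear.
HIIT Express overlaps Core Advanced.

No — it overlaps Core Advanced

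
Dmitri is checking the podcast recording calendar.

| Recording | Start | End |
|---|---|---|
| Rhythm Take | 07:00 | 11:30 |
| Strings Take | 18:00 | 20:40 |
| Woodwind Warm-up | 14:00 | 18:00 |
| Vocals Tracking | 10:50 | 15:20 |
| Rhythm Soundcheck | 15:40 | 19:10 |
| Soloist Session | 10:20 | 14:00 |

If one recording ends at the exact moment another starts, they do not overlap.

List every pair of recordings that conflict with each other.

Rhythm Soundcheck & Strings Take, Rhythm Soundcheck & Woodwind Warm-up, Rhythm Take & Soloist Session, Rhythm Take & Vocals Tracking, Soloist Session & Vocals Tracking, Vocals Tracking & Woodwind Warm-up

Check each pair: they overlap iff neither finishes before the other starts.
Sorted by start: Rhythm Take, Soloist Session, Vocals Tracking, Woodwind Warm-up, Rhythm Soundcheck, Strings Take.
Soloist Session starts before Rhythm Take ends → Rhythm Take and Soloist Session overlap.
Vocals Tracking starts before Rhythm Take ends → Rhythm Take and Vocals Tracking overlap.
Woodwind Warm-up starts after Rhythm Take ends, so nothing later overlaps Rhythm Take either.
Vocals Tracking starts before Soloist Session ends → Soloist Session and Vocals Tracking overlap.
Woodwind Warm-up starts exactly when Soloist Session ends (back-to-back, no overlap), so nothing later overlaps Soloist Session either.
Woodwind Warm-up starts before Vocals Tracking ends → Vocals Tracking and Woodwind Warm-up overlap.
Rhythm Soundcheck starts after Vocals Tracking ends, so nothing later overlaps Vocals Tracking either.
Rhythm Soundcheck starts before Woodwind Warm-up ends → Woodwind Warm-up and Rhythm Soundcheck overlap.
Strings Take starts exactly when Woodwind Warm-up ends (back-to-back, no overlap).
Strings Take starts before Rhythm Soundcheck ends → Rhythm Soundcheck and Strings Take overlap.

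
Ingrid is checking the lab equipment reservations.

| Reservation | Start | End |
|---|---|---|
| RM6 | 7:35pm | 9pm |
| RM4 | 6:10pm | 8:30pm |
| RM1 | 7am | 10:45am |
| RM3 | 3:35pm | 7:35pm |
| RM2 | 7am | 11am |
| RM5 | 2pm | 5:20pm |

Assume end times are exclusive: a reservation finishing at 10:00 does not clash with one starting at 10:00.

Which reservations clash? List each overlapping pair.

RM1 & RM2, RM3 & RM4, RM3 & RM5, RM4 & RM6

Check each pair: they overlap iff neither finishes before the other starts.
Sorted by start: RM1, RM2, RM5, RM3, RM4, RM6.
RM2 starts before RM1 ends → RM1 and RM2 overlap.
RM5 starts after RM1 ends; RM1 is clear from here.
RM5 starts after RM2 ends; RM2 is clear from here.
RM3 starts before RM5 ends → RM5 and RM3 overlap.
RM4 starts after RM5 ends; RM5 is clear from here.
RM4 starts before RM3 ends → RM3 and RM4 overlap.
RM6 starts exactly when RM3 ends (back-to-back, no overlap).
RM6 starts before RM4 ends → RM4 and RM6 overlap.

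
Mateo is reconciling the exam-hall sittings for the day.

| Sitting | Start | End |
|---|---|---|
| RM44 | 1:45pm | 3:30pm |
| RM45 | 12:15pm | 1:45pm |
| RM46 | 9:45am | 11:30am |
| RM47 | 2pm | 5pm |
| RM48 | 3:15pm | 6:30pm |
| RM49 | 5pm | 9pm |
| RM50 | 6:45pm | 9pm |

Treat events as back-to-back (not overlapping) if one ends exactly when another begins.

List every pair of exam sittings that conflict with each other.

RM44 & RM47, RM44 & RM48, RM47 & RM48, RM48 & RM49, RM49 & RM50

Sorted by start: RM46, RM45, RM44, RM47, RM48, RM49, RM50.
RM45 starts after RM46 ends; RM46 is clear from here.
RM44 starts exactly when RM45 ends (back-to-back, no overlap); RM45 is clear from here.
RM47 starts before RM44 ends → RM44 and RM47 overlap.
RM48 starts before RM44 ends → RM44 and RM48 overlap.
RM49 starts after RM44 ends; RM44 is clear from here.
RM48 starts before RM47 ends → RM47 and RM48 overlap.
RM49 starts exactly when RM47 ends (back-to-back, no overlap); RM47 is clear from here.
RM49 starts before RM48 ends → RM48 and RM49 overlap.
RM50 starts after RM48 ends.
RM50 starts before RM49 ends → RM49 and RM50 overlap.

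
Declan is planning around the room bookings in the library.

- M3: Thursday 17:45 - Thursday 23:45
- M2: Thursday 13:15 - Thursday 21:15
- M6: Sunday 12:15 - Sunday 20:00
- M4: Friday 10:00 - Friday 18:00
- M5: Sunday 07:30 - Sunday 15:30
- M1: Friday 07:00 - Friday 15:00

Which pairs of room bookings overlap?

Sorted by start: M2, M3, M1, M4, M5, M6.
M3 starts before M2 ends → M2 and M3 overlap.
M1 starts after M2 ends, so nothing later overlaps M2 either.
M1 starts after M3 ends, so nothing later overlaps M3 either.
M4 starts before M1 ends → M1 and M4 overlap.
M5 starts after M1 ends, so nothing later overlaps M1 either.
M5 starts after M4 ends, so nothing later overlaps M4 either.
M6 starts before M5 ends → M5 and M6 overlap.

M1 & M4, M2 & M3, M5 & M6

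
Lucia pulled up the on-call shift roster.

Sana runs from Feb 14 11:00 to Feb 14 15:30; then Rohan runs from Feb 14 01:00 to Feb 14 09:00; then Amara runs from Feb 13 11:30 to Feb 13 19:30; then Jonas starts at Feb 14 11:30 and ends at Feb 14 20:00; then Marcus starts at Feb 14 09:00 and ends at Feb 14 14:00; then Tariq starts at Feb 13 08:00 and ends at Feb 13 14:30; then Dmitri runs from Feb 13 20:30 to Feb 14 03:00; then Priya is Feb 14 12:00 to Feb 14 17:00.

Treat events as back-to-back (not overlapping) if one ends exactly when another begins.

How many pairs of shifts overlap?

Sorted by start: Tariq, Amara, Dmitri, Rohan, Marcus, Sana, Jonas, Priya.
Amara starts before Tariq ends → Tariq and Amara overlap.
Dmitri starts after Tariq ends, so Tariq has no further overlaps.
Dmitri starts after Amara ends, so Amara has no further overlaps.
Rohan starts before Dmitri ends → Dmitri and Rohan overlap.
Marcus starts after Dmitri ends, so Dmitri has no further overlaps.
Marcus starts exactly when Rohan ends (back-to-back, no overlap), so Rohan has no further overlaps.
Sana starts before Marcus ends → Marcus and Sana overlap.
Jonas starts before Marcus ends → Marcus and Jonas overlap.
Priya starts before Marcus ends → Marcus and Priya overlap.
Jonas starts before Sana ends → Sana and Jonas overlap.
Priya starts before Sana ends → Sana and Priya overlap.
Priya starts before Jonas ends → Jonas and Priya overlap.
Overlapping pairs: Amara & Tariq, Dmitri & Rohan, Jonas & Marcus, Jonas & Priya, Jonas & Sana, Marcus & Priya, Marcus & Sana, Priya & Sana — 8 in total.

8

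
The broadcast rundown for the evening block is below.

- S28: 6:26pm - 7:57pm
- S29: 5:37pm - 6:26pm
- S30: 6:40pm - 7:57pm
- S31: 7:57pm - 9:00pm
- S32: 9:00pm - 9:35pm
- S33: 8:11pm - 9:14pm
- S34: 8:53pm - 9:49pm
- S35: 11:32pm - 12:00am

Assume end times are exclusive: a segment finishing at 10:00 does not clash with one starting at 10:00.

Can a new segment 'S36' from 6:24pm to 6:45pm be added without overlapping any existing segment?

No — it overlaps S28, S29, S30

S29: starts 5:37pm before S36 ends 6:45pm, and ends 6:26pm after S36 starts 6:24pm → overlap.
S28: starts 6:26pm before S36 ends 6:45pm, and ends 7:57pm after S36 starts 6:24pm → overlap.
S30: starts 6:40pm before S36 ends 6:45pm, and ends 7:57pm after S36 starts 6:24pm → overlap.
S31: starts 7:57pm at or after S36 ends 6:45pm → clear.
S33: starts 8:11pm at or after S36 ends 6:45pm → clear.
S34: starts 8:53pm at or after S36 ends 6:45pm → clear.
S32: starts 9:00pm at or after S36 ends 6:45pm → clear.
S35: starts 11:32pm at or after S36 ends 6:45pm → clear.
S36 overlaps S28, S29, S30.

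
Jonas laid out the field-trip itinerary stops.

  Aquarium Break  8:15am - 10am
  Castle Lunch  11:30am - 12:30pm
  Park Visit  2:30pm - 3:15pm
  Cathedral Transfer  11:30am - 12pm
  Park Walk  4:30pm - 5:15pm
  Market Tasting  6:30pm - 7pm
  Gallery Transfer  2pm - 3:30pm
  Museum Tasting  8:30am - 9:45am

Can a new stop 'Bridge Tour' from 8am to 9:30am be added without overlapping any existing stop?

No — it overlaps Aquarium Break, Museum Tasting

Aquarium Break: starts 8:15am before Bridge Tour ends 9:30am, and ends 10am after Bridge Tour starts 8am → overlap.
Museum Tasting: starts 8:30am before Bridge Tour ends 9:30am, and ends 9:45am after Bridge Tour starts 8am → overlap.
Cathedral Transfer: starts 11:30am at or after Bridge Tour ends 9:30am → clear.
Castle Lunch: starts 11:30am at or after Bridge Tour ends 9:30am → clear.
Gallery Transfer: starts 2pm at or after Bridge Tour ends 9:30am → clear.
Park Visit: starts 2:30pm at or after Bridge Tour ends 9:30am → clear.
Park Walk: starts 4:30pm at or after Bridge Tour ends 9:30am → clear.
Market Tasting: starts 6:30pm at or after Bridge Tour ends 9:30am → clear.
Bridge Tour overlaps Museum Tasting, Aquarium Break.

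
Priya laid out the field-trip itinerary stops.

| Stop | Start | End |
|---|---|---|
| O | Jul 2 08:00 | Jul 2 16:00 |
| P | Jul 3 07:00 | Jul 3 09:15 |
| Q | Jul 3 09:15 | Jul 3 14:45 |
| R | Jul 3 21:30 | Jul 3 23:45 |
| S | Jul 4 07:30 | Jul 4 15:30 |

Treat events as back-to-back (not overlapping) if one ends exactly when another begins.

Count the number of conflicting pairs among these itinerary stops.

Sorted by start: O, P, Q, R, S.
P starts after O ends — done with O.
Q starts exactly when P ends (back-to-back, no overlap) — done with P.
R starts after Q ends — done with Q.
S starts after R ends.
No pair overlaps.

0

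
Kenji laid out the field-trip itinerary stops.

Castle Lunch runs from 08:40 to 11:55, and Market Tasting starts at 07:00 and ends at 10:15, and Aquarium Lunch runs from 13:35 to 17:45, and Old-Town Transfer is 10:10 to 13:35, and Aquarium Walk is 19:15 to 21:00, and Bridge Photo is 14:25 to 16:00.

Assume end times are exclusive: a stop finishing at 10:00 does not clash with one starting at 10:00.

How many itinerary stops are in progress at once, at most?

Walk through starts and ends in time order (an end at T is processed before a start at T):
07:00 start Market Tasting → 1
08:40 start Castle Lunch → 2
10:10 start Old-Town Transfer → 3
10:15 end Market Tasting → 2
11:55 end Castle Lunch → 1
13:35 end Old-Town Transfer → 0
13:35 start Aquarium Lunch → 1
14:25 start Bridge Photo → 2
16:00 end Bridge Photo → 1
17:45 end Aquarium Lunch → 0
19:15 start Aquarium Walk → 1
21:00 end Aquarium Walk → 0
Peak is 3, at 10:10 (Castle Lunch, Market Tasting, Old-Town Transfer).

3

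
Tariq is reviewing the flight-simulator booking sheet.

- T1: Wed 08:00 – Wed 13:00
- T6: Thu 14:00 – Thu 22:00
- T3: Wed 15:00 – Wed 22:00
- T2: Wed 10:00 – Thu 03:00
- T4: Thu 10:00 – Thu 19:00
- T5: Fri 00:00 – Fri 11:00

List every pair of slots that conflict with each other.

Sorted by start: T1, T2, T3, T4, T6, T5.
T2 starts before T1 ends → T1 and T2 overlap.
T3 starts after T1 ends, so nothing later overlaps T1 either.
T3 starts before T2 ends → T2 and T3 overlap.
T4 starts after T2 ends, so nothing later overlaps T2 either.
T4 starts after T3 ends, so nothing later overlaps T3 either.
T6 starts before T4 ends → T4 and T6 overlap.
T5 starts after T4 ends.
T5 starts after T6 ends.

T1 & T2, T2 & T3, T4 & T6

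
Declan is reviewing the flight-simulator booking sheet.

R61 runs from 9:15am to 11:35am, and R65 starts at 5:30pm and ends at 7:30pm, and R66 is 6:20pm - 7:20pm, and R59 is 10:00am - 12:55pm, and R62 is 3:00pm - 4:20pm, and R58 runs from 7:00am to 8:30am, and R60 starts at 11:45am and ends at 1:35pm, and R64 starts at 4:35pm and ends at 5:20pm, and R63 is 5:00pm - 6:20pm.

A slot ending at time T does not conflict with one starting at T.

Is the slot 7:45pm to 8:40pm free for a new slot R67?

R58: ends 8:30am at or before R67 starts 7:45pm → clear.
R61: ends 11:35am at or before R67 starts 7:45pm → clear.
R59: ends 12:55pm at or before R67 starts 7:45pm → clear.
R60: ends 1:35pm at or before R67 starts 7:45pm → clear.
R62: ends 4:20pm at or before R67 starts 7:45pm → clear.
R64: ends 5:20pm at or before R67 starts 7:45pm → clear.
R63: ends 6:20pm at or before R67 starts 7:45pm → clear.
R65: ends 7:30pm at or before R67 starts 7:45pm → clear.
R66: ends 7:20pm at or before R67 starts 7:45pm → clear.

Yes — the slot is free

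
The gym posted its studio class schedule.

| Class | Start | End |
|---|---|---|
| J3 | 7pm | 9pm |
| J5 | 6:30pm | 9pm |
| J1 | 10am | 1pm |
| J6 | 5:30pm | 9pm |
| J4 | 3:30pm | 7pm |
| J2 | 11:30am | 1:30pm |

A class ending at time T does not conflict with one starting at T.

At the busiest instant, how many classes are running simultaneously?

Walk through starts and ends in time order (an end at T is processed before a start at T):
10am start J1 → 1
11:30am start J2 → 2
1pm end J1 → 1
1:30pm end J2 → 0
3:30pm start J4 → 1
5:30pm start J6 → 2
6:30pm start J5 → 3
7pm end J4 → 2
7pm start J3 → 3
9pm end J3 → 2
9pm end J5 → 1
9pm end J6 → 0
Peak is 3, at 6:30pm (J4, J5, J6).

3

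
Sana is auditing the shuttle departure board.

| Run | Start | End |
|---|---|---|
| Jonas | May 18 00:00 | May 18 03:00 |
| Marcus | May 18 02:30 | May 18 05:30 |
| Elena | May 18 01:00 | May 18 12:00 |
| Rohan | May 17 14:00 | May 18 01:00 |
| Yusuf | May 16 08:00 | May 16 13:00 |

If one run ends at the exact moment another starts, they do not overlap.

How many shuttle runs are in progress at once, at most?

3

Sweep the timeline, counting +1 at each start and −1 at each end (ends before starts at a tie):
May 16 08:00 start Yusuf → 1
May 16 13:00 end Yusuf → 0
May 17 14:00 start Rohan → 1
May 18 00:00 start Jonas → 2
May 18 01:00 end Rohan → 1
May 18 01:00 start Elena → 2
May 18 02:30 start Marcus → 3
May 18 03:00 end Jonas → 2
May 18 05:30 end Marcus → 1
May 18 12:00 end Elena → 0
Peak is 3, at May 18 02:30 (Elena, Jonas, Marcus).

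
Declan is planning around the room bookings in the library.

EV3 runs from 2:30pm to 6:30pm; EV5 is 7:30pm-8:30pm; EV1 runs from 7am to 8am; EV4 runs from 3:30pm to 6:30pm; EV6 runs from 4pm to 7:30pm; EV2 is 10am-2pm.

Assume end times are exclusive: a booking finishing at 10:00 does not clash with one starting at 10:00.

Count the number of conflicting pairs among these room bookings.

Sorted by start: EV1, EV2, EV3, EV4, EV6, EV5.
EV2 starts after EV1 ends; EV1 is clear from here.
EV3 starts after EV2 ends; EV2 is clear from here.
EV4 starts before EV3 ends → EV3 and EV4 overlap.
EV6 starts before EV3 ends → EV3 and EV6 overlap.
EV5 starts after EV3 ends.
EV6 starts before EV4 ends → EV4 and EV6 overlap.
EV5 starts after EV4 ends.
EV5 starts exactly when EV6 ends (back-to-back, no overlap).
Overlapping pairs: EV3 & EV4, EV3 & EV6, EV4 & EV6 — 3 in total.

3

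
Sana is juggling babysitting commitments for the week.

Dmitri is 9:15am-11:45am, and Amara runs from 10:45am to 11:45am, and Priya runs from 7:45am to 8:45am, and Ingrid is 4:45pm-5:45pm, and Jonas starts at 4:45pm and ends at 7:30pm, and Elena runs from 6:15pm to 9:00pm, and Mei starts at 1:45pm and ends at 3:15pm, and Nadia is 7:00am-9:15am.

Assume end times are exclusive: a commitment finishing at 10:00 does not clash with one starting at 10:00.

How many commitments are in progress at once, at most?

2

Sweep the timeline, counting +1 at each start and −1 at each end (ends before starts at a tie):
7:00am start Nadia → 1
7:45am start Priya → 2
8:45am end Priya → 1
9:15am end Nadia → 0
9:15am start Dmitri → 1
10:45am start Amara → 2
11:45am end Amara → 1
11:45am end Dmitri → 0
1:45pm start Mei → 1
3:15pm end Mei → 0
4:45pm start Ingrid → 1
4:45pm start Jonas → 2
5:45pm end Ingrid → 1
6:15pm start Elena → 2
7:30pm end Jonas → 1
9:00pm end Elena → 0
Peak is 2, at 7:45am (Nadia, Priya).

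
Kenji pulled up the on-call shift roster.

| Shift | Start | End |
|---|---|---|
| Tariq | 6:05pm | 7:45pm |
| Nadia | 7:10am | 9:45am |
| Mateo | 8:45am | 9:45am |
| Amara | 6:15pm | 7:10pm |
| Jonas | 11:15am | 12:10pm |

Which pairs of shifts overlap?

Amara & Tariq, Mateo & Nadia

Sorted by start: Nadia, Mateo, Jonas, Tariq, Amara.
Mateo starts before Nadia ends → Nadia and Mateo overlap.
Jonas starts after Nadia ends; Nadia is clear from here.
Jonas starts after Mateo ends; Mateo is clear from here.
Tariq starts after Jonas ends; Jonas is clear from here.
Amara starts before Tariq ends → Tariq and Amara overlap.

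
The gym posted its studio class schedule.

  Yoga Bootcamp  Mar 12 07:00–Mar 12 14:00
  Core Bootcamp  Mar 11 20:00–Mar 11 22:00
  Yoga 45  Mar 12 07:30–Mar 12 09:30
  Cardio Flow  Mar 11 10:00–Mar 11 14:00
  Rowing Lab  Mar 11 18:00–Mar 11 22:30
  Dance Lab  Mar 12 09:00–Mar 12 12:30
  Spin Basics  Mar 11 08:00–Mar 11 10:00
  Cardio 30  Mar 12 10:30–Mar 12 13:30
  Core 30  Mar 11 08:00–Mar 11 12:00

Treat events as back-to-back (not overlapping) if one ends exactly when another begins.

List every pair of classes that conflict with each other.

Sorted by start: Core 30, Spin Basics, Cardio Flow, Rowing Lab, Core Bootcamp, Yoga Bootcamp, Yoga 45, Dance Lab, Cardio 30.
Spin Basics starts before Core 30 ends → Core 30 and Spin Basics overlap.
Cardio Flow starts before Core 30 ends → Core 30 and Cardio Flow overlap.
Rowing Lab starts after Core 30 ends, so Core 30 has no further overlaps.
Cardio Flow starts exactly when Spin Basics ends (back-to-back, no overlap), so Spin Basics has no further overlaps.
Rowing Lab starts after Cardio Flow ends, so Cardio Flow has no further overlaps.
Core Bootcamp starts before Rowing Lab ends → Rowing Lab and Core Bootcamp overlap.
Yoga Bootcamp starts after Rowing Lab ends, so Rowing Lab has no further overlaps.
Yoga Bootcamp starts after Core Bootcamp ends, so Core Bootcamp has no further overlaps.
Yoga 45 starts before Yoga Bootcamp ends → Yoga Bootcamp and Yoga 45 overlap.
Dance Lab starts before Yoga Bootcamp ends → Yoga Bootcamp and Dance Lab overlap.
Cardio 30 starts before Yoga Bootcamp ends → Yoga Bootcamp and Cardio 30 overlap.
Dance Lab starts before Yoga 45 ends → Yoga 45 and Dance Lab overlap.
Cardio 30 starts after Yoga 45 ends.
Cardio 30 starts before Dance Lab ends → Dance Lab and Cardio 30 overlap.

Cardio 30 & Dance Lab, Cardio 30 & Yoga Bootcamp, Cardio Flow & Core 30, Core 30 & Spin Basics, Core Bootcamp & Rowing Lab, Dance Lab & Yoga 45, Dance Lab & Yoga Bootcamp, Yoga 45 & Yoga Bootcamp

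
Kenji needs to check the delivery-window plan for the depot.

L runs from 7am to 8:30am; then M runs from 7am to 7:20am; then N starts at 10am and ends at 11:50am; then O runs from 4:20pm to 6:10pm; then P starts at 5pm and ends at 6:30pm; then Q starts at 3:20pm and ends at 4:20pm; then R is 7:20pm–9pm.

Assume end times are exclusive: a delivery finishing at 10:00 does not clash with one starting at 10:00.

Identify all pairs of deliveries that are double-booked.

L & M, O & P

Sorted by start: L, M, N, Q, O, P, R.
M starts before L ends → L and M overlap.
N starts after L ends, so nothing later overlaps L either.
N starts after M ends, so nothing later overlaps M either.
Q starts after N ends, so nothing later overlaps N either.
O starts exactly when Q ends (back-to-back, no overlap), so nothing later overlaps Q either.
P starts before O ends → O and P overlap.
R starts after O ends.
R starts after P ends.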